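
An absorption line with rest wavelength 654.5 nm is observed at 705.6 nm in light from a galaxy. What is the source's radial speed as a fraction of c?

λ'/λ₀ = 1.0781 > 1 (redshift), so the source is receding.
λ'/λ₀ = √((1 + β)/(1 − β)) for a receding source ⇒ β = (r² − 1)/(r² + 1) with r = λ'/λ₀.
β = (1.1622 − 1)/(1.1622 + 1) ≈ 0.075.

0.075c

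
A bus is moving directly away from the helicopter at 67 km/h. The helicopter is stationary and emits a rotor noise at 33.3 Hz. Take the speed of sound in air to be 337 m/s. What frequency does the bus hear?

31.5 Hz

67 km/h = 18.61 m/s.
Moving observer, stationary source: f' = f · (v − v_o)/v.
f' = 33.3 × (337 − 18.61)/337 = 33.3 × 318.39/337 ≈ 31.5 Hz.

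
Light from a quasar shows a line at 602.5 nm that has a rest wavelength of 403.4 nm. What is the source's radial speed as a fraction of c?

0.381c

λ'/λ₀ = 1.4936 > 1 (redshift), so the source is receding.
λ'/λ₀ = √((1 + β)/(1 − β)) for a receding source ⇒ β = (r² − 1)/(r² + 1) with r = λ'/λ₀.
β = (2.2307 − 1)/(2.2307 + 1) ≈ 0.381.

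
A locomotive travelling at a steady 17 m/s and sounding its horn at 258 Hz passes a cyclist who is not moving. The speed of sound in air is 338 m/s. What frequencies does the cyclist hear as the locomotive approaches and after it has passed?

Approaching: f₁ = f · v/(v − v_s) = 258 × 338/321 ≈ 272 Hz.
Receding: f₂ = f · v/(v + v_s) = 258 × 338/355 ≈ 246 Hz.

272 Hz approaching; 246 Hz receding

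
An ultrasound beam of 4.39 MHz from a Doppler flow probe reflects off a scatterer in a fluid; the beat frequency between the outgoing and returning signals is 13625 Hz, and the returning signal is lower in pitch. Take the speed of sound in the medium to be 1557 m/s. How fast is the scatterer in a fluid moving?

Double Doppler shift off a moving reflector: f₂ = f₀ · (v + u)/(v − u) (u > 0 toward emitter).
Returning signal is lower, so f₂ = f₀ − Δf = 4390000 − 13625 = 4376375 Hz.
Rearranging, u = v · (f₂ − f₀)/(f₂ + f₀) = 1557 × -13625/8766375 ≈ -2.42 m/s.
So the scatterer in a fluid is moving at 2.42 m/s away from the emitter.

2.42 m/s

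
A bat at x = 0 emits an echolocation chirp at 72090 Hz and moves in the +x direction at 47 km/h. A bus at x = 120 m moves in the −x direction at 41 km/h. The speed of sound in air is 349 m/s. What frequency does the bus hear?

47 km/h = 13.06 m/s; 41 km/h = 11.39 m/s.
The observer lies on the +x side, so the source is heading toward the observer and the observer is heading toward the source.
With source approaching and observer approaching, f' = f · (v + v_o)/(v − v_s).
f' = 72090 × (349 + 11.39)/(349 − 13.06) = 72090 × 360.39/335.94 ≈ 77336 Hz.

77336 Hz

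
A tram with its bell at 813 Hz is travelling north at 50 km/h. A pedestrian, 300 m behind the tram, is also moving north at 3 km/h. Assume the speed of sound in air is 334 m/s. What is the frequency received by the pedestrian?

50 km/h = 13.89 m/s; 3 km/h = 0.8333 m/s.
The pedestrian is behind, so the tram is moving away from it while the pedestrian is moving toward the tram.
Both move, so f' = f · (v + v_o)/(v + v_s).
f' = 813 × (334 + 0.8333)/(334 + 13.89) = 813 × 334.83/347.89 ≈ 782 Hz.

782 Hz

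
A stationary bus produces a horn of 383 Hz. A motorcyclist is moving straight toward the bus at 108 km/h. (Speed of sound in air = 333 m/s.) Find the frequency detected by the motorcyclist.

418 Hz

108 km/h = 30 m/s.
Only the observer moves, toward the source, so f' = f · (v + v_o)/v.
f' = 383 × (333 + 30)/333 = 383 × 363/333 ≈ 418 Hz.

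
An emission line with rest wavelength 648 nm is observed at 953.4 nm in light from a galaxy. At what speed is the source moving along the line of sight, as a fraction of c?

λ'/λ₀ = 1.4713 > 1 (redshift), so the source is receding.
λ'/λ₀ = √((1 + β)/(1 − β)) for a receding source ⇒ β = (r² − 1)/(r² + 1) with r = λ'/λ₀.
β = (2.1647 − 1)/(2.1647 + 1) ≈ 0.368.

0.368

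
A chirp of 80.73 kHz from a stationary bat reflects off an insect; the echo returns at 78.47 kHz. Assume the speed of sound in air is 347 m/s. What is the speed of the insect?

4.9 m/s

Double Doppler shift off a moving reflector: f₂ = f₀ · (v + u)/(v − u) (u > 0 toward emitter).
Rearranging, u = v · (f₂ − f₀)/(f₂ + f₀) = 347 × -2.26/159.20 ≈ -4.9 m/s.
So the insect is moving at 4.9 m/s away from the emitter.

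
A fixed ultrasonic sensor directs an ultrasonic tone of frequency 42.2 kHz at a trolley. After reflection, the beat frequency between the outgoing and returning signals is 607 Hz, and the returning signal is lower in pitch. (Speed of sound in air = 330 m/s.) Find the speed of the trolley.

Double Doppler shift off a moving reflector: f₂ = f₀ · (v + u)/(v − u) (u > 0 toward emitter).
Returning signal is lower, so f₂ = f₀ − Δf = 42200 − 607 = 41593 Hz.
Rearranging, u = v · (f₂ − f₀)/(f₂ + f₀) = 330 × -607/83793 ≈ -2.39 m/s.
So the trolley is moving at 2.39 m/s away from the emitter.

2.39 m/s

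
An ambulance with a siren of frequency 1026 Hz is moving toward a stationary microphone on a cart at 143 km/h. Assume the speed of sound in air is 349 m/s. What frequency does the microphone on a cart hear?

1158 Hz

143 km/h = 39.72 m/s.
Moving source, stationary observer: f' = f · v/(v − v_s) since the source is approaching.
f' = 1026 × 349/(349 − 39.72) = 1026 × 349/309.3 ≈ 1158 Hz.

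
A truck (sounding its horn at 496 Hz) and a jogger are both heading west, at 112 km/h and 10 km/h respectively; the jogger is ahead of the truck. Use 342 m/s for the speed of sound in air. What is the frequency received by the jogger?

541 Hz

112 km/h = 31.11 m/s; 10 km/h = 2.778 m/s.
The jogger is ahead, so the truck is moving toward it while the jogger is moving away from the truck.
Both move, so f' = f · (v − v_o)/(v − v_s).
f' = 496 × (342 − 2.778)/(342 − 31.11) = 496 × 339.22/310.89 ≈ 541 Hz.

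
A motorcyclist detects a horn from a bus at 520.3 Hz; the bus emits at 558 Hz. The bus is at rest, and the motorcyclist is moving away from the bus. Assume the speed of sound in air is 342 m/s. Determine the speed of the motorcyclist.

f' = f · (v − v_o)/v ⇒ v_o = v · |f'/f − 1|.
v_o = 342 × |520.3/558 − 1| = 342 × 0.06756 ≈ 23.1 m/s.

23.1 m/s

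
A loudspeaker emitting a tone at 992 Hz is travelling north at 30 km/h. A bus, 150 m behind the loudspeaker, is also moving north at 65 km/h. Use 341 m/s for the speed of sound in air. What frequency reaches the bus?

1020 Hz

30 km/h = 8.333 m/s; 65 km/h = 18.06 m/s.
The bus is behind, so the loudspeaker is moving away from it while the bus is moving toward the loudspeaker.
General Doppler shift: f' = f · (v + v_o)/(v + v_s).
f' = 992 × (341 + 18.06)/(341 + 8.333) = 992 × 359.06/349.33 ≈ 1020 Hz.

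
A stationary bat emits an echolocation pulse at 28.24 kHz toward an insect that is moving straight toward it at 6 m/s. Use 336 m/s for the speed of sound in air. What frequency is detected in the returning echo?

At the insect (a moving observer), f₁ = f₀ · (v + u)/v = 28.24 × 342/336 ≈ 28.7 kHz.
On reflection it acts as a source moving toward the stationary detector: f₂ = f₁ · v/(v − u) = 28.7 × 336/330 ≈ 29.3 kHz.

29.3 kHz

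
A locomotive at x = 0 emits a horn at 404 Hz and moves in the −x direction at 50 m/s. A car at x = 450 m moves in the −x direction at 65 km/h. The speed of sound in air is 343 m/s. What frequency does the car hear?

371 Hz

65 km/h = 18.06 m/s.
The observer lies on the +x side, so the source is heading away from the observer and the observer is heading toward the source.
Both move, so f' = f · (v + v_o)/(v + v_s).
f' = 404 × (343 + 18.06)/(343 + 50) = 404 × 361.06/393 ≈ 371 Hz.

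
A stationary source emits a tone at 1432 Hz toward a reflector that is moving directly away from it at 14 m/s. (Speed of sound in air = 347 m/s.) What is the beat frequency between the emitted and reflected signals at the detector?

The reflector first receives the wave as a moving observer: f₁ = f₀ · (v − u)/v = 1432 × (347 − 14)/347 ≈ 1374.2 Hz.
The reflection then acts as a moving source: f₂ = f₁ · v/(v + u) ≈ 1320.9 Hz.
Equivalently f₂ = f₀ · (v − u)/(v + u).
Beat frequency: |f₂ − f₀| = 2u·f₀/(v + u) = 2 × 14 × 1432/361 ≈ 111 Hz.

111 Hz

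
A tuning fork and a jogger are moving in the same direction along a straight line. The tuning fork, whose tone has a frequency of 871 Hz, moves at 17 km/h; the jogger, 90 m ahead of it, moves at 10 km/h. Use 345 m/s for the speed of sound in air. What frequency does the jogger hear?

17 km/h = 4.722 m/s; 10 km/h = 2.778 m/s.
The jogger is ahead, so the tuning fork is moving toward it while the jogger is moving away from the tuning fork.
General Doppler shift: f' = f · (v − v_o)/(v − v_s).
f' = 871 × (345 − 2.778)/(345 − 4.722) = 871 × 342.22/340.28 ≈ 876 Hz.

876 Hz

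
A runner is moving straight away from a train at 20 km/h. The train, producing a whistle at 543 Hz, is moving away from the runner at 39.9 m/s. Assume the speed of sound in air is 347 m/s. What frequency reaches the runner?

479 Hz

20 km/h = 5.556 m/s.
With source receding and observer receding, f' = f · (v − v_o)/(v + v_s).
f' = 543 × (347 − 5.556)/(347 + 39.9) = 543 × 341.44/386.9 ≈ 479 Hz.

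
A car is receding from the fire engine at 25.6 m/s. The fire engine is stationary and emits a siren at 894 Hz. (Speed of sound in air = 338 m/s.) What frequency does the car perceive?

826 Hz

Moving observer, stationary source: f' = f · (v − v_o)/v.
f' = 894 × (338 − 25.6)/338 = 894 × 312.4/338 ≈ 826 Hz.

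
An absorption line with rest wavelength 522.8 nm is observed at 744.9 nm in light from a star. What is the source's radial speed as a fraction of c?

λ'/λ₀ = 1.4248 > 1 (redshift), so the source is receding.
λ'/λ₀ = √((1 + β)/(1 − β)) for a receding source ⇒ β = (r² − 1)/(r² + 1) with r = λ'/λ₀.
β = (2.0301 − 1)/(2.0301 + 1) ≈ 0.340.

0.340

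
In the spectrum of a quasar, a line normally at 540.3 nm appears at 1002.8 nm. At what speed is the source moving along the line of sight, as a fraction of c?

λ'/λ₀ = 1.8560 > 1 (redshift), so the source is receding.
λ'/λ₀ = √((1 + β)/(1 − β)) for a receding source ⇒ β = (r² − 1)/(r² + 1) with r = λ'/λ₀.
β = (3.4448 − 1)/(3.4448 + 1) ≈ 0.550.

0.550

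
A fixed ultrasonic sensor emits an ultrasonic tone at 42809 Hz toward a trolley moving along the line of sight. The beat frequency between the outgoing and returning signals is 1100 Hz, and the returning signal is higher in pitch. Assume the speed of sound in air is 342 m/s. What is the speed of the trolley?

4.3 m/s

Double Doppler shift off a moving reflector: f₂ = f₀ · (v + u)/(v − u) (u > 0 toward emitter).
Returning signal is higher, so f₂ = f₀ + Δf = 42809 + 1100 = 43909 Hz.
Rearranging, u = v · (f₂ − f₀)/(f₂ + f₀) = 342 × 1100/86718 ≈ 4.3 m/s.
So the trolley is moving at 4.3 m/s toward the emitter.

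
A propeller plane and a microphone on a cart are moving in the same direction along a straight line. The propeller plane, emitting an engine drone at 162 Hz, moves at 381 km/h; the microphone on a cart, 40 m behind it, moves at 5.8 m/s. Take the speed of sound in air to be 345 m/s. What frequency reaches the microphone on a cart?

381 km/h = 105.8 m/s.
The microphone on a cart is behind, so the propeller plane is moving away from it while the microphone on a cart is moving toward the propeller plane.
With source receding and observer approaching, f' = f · (v + v_o)/(v + v_s).
f' = 162 × (345 + 5.8)/(345 + 105.8) = 162 × 350.8/450.83 ≈ 126 Hz.

126 Hz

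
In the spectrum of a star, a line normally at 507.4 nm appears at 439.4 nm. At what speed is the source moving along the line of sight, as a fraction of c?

λ'/λ₀ = 0.8660 < 1 (blueshift), so the source is approaching.
λ'/λ₀ = √((1 − β)/(1 + β)) for an approaching source ⇒ β = (1 − r²)/(1 + r²) with r = λ'/λ₀.
β = (1 − 0.7499)/(1 + 0.7499) ≈ 0.143.

0.143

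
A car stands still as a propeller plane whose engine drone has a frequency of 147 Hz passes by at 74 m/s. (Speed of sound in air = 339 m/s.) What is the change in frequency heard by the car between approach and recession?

67.4 Hz

Approaching: f₁ = f · v/(v − v_s) = 147 × 339/265 ≈ 188.0 Hz.
Receding: f₂ = f · v/(v + v_s) = 147 × 339/413 ≈ 120.7 Hz.
Drop: f₁ − f₂ = 2f·v·v_s/(v² − v_s²) = 2 × 147 × 339 × 74/(339² − 74²) ≈ 67.4 Hz.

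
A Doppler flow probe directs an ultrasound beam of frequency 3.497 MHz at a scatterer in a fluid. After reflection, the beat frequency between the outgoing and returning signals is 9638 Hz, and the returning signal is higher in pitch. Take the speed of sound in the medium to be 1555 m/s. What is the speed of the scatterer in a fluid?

2.14 m/s

Double Doppler shift off a moving reflector: f₂ = f₀ · (v + u)/(v − u) (u > 0 toward emitter).
Returning signal is higher, so f₂ = f₀ + Δf = 3497000 + 9638 = 3506638 Hz.
Rearranging, u = v · (f₂ − f₀)/(f₂ + f₀) = 1555 × 9638/7003638 ≈ 2.14 m/s.
So the scatterer in a fluid is moving at 2.14 m/s toward the emitter.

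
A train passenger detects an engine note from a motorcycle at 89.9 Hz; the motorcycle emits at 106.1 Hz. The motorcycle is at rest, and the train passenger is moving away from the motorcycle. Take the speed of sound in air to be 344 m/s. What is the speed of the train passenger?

53 m/s

f' = f · (v − v_o)/v ⇒ v_o = v · |f'/f − 1|.
v_o = 344 × |89.9/106.1 − 1| = 344 × 0.1527 ≈ 53 m/s.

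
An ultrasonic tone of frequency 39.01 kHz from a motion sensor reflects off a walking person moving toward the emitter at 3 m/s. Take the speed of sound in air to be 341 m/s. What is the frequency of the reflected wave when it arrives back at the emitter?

39.7 kHz

The walking person first receives the wave as a moving observer: f₁ = f₀ · (v + u)/v = 39.01 × (341 + 3)/341 ≈ 39.4 kHz.
The reflection then acts as a moving source: f₂ = f₁ · v/(v − u) ≈ 39.7 kHz.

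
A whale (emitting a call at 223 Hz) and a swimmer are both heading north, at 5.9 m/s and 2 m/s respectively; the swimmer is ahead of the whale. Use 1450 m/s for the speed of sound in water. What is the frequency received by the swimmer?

The swimmer is ahead, so the whale is moving toward it while the swimmer is moving away from the whale.
General Doppler shift: f' = f · (v − v_o)/(v − v_s).
f' = 223 × (1450 − 2)/(1450 − 5.9) = 223 × 1448/1444.1 ≈ 224 Hz.

224 Hz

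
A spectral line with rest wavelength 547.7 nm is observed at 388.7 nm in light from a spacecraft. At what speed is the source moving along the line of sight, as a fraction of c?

0.330

λ'/λ₀ = 0.7097 < 1 (blueshift), so the source is approaching.
λ'/λ₀ = √((1 − β)/(1 + β)) for an approaching source ⇒ β = (1 − r²)/(1 + r²) with r = λ'/λ₀.
β = (1 − 0.5037)/(1 + 0.5037) ≈ 0.330.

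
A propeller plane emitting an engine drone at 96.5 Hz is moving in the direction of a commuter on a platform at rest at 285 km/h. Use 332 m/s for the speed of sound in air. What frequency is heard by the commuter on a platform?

127 Hz

285 km/h = 79.17 m/s.
Only the source moves, toward the listener, so f' = f · v/(v − v_s).
f' = 96.5 × 332/(332 − 79.17) = 96.5 × 332/252.8 ≈ 127 Hz.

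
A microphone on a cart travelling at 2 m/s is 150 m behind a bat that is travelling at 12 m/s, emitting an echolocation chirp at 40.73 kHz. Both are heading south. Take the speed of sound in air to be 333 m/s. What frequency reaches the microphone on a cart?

The microphone on a cart is behind, so the bat is moving away from it while the microphone on a cart is moving toward the bat.
Both move, so f' = f · (v + v_o)/(v + v_s).
f' = 40.73 × (333 + 2)/(333 + 12) = 40.73 × 335/345 ≈ 39.5 kHz.

39.5 kHz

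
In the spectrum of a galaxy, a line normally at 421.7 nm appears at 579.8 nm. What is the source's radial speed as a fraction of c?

λ'/λ₀ = 1.3749 > 1 (redshift), so the source is receding.
λ'/λ₀ = √((1 + β)/(1 − β)) for a receding source ⇒ β = (r² − 1)/(r² + 1) with r = λ'/λ₀.
β = (1.8904 − 1)/(1.8904 + 1) ≈ 0.308.

0.308c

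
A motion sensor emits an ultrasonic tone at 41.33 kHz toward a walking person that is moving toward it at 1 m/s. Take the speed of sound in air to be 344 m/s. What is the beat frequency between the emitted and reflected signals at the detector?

The walking person first receives the wave as a moving observer: f₁ = f₀ · (v + u)/v = 41.33 × (344 + 1)/344 ≈ 41.450 kHz.
The reflection then acts as a moving source: f₂ = f₁ · v/(v − u) ≈ 41.571 kHz.
Equivalently f₂ = f₀ · (v + u)/(v − u).
Beat frequency (with f₀ = 41330 Hz): |f₂ − f₀| = 2u·f₀/(v − u) = 2 × 1 × 41330/343 ≈ 241 Hz.

241 Hz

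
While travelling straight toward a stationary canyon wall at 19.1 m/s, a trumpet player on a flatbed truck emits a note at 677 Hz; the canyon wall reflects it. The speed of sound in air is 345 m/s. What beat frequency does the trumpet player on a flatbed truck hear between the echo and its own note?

The canyon wall receives the sound from a moving source: f₁ = f₀ · v/(v − v_e) = 677 × 345/325.9 ≈ 716.7 Hz.
On the return leg the trumpet player on a flatbed truck is a moving observer: f₂ = f₁ · (v + v_e)/v = 716.7 × 364.1/345 ≈ 756.4 Hz.
Equivalently f₂ = f₀ · (v + v_e)/(v − v_e).
Beat against the emitted tone: |f₂ − f₀| = 2v_e·f₀/(v − v_e) = 2 × 19.1 × 677/325.9 ≈ 79 Hz.

79 Hz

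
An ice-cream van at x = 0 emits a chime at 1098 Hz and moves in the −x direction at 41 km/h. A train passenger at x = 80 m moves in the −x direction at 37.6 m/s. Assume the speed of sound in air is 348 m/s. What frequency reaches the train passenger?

1178 Hz

41 km/h = 11.39 m/s.
The observer lies on the +x side, so the source is heading away from the observer and the observer is heading toward the source.
With source receding and observer approaching, f' = f · (v + v_o)/(v + v_s).
f' = 1098 × (348 + 37.6)/(348 + 11.39) = 1098 × 385.6/359.39 ≈ 1178 Hz.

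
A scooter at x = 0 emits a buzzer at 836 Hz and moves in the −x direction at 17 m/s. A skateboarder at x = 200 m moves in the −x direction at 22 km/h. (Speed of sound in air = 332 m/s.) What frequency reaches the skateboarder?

810 Hz

22 km/h = 6.111 m/s.
The observer lies on the +x side, so the source is heading away from the observer and the observer is heading toward the source.
With source receding and observer approaching, f' = f · (v + v_o)/(v + v_s).
f' = 836 × (332 + 6.111)/(332 + 17) = 836 × 338.11/349 ≈ 810 Hz.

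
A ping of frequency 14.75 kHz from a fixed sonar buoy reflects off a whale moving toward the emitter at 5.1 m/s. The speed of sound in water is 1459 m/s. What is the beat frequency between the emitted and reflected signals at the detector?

103 Hz

The whale first receives the wave as a moving observer: f₁ = f₀ · (v + u)/v = 14.75 × (1459 + 5.1)/1459 ≈ 14.8016 kHz.
On reflection it acts as a source moving toward the stationary detector: f₂ = f₁ · v/(v − u) = 14.8016 × 1459/1453.9 ≈ 14.8535 kHz.
Beat frequency (with f₀ = 14750 Hz): |f₂ − f₀| = 2u·f₀/(v − u) = 2 × 5.1 × 14750/1453.9 ≈ 103 Hz.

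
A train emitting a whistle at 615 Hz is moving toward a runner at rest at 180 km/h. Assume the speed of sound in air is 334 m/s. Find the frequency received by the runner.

723 Hz

180 km/h = 50 m/s.
With the source moving toward a stationary observer, f' = f · v/(v − v_s).
f' = 615 × 334/(334 − 50) = 615 × 334/284 ≈ 723 Hz.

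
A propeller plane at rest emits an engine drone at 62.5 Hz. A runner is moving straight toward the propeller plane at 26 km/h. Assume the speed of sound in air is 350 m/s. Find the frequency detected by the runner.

64 Hz

26 km/h = 7.222 m/s.
Only the observer moves, toward the source, so f' = f · (v + v_o)/v.
f' = 62.5 × (350 + 7.222)/350 = 62.5 × 357.22/350 ≈ 64 Hz.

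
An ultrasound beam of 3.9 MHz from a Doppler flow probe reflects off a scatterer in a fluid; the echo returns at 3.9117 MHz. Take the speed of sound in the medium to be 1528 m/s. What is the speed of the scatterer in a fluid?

Double Doppler shift off a moving reflector: f₂ = f₀ · (v + u)/(v − u) (u > 0 toward emitter).
Rearranging, u = v · (f₂ − f₀)/(f₂ + f₀) = 1528 × 0.0117/7.8117 ≈ 2.29 m/s.
So the scatterer in a fluid is moving at 2.29 m/s toward the emitter.

2.29 m/s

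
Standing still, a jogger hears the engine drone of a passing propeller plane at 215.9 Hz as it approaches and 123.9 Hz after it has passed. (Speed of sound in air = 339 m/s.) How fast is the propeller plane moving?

92 m/s

f₁/f₂ = (v + v_s)/(v − v_s), so v_s = v · (f₁ − f₂)/(f₁ + f₂).
v_s = 339 × (215.9 − 123.9)/(215.9 + 123.9) = 339 × 92.0/339.8 ≈ 92 m/s.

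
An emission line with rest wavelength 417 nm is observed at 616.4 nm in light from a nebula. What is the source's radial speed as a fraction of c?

λ'/λ₀ = 1.4782 > 1 (redshift), so the source is receding.
λ'/λ₀ = √((1 + β)/(1 − β)) for a receding source ⇒ β = (r² − 1)/(r² + 1) with r = λ'/λ₀.
β = (2.1850 − 1)/(2.1850 + 1) ≈ 0.372.

0.372c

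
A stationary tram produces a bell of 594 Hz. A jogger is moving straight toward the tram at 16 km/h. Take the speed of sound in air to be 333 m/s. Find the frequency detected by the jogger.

602 Hz

16 km/h = 4.444 m/s.
Moving observer, stationary source: f' = f · (v + v_o)/v.
f' = 594 × (333 + 4.444)/333 = 594 × 337.44/333 ≈ 602 Hz.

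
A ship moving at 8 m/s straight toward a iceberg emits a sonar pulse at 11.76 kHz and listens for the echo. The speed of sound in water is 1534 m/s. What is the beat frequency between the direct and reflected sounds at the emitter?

123 Hz

The iceberg receives the sound from a moving source: f₁ = f₀ · v/(v − v_e) = 11.76 × 1534/1526 ≈ 11.8217 kHz.
On the return leg the ship is a moving observer: f₂ = f₁ · (v + v_e)/v = 11.8217 × 1542/1534 ≈ 11.8833 kHz.
Beat against the emitted tone (with f₀ = 11760 Hz): |f₂ − f₀| = 2v_e·f₀/(v − v_e) = 2 × 8 × 11760/1526 ≈ 123 Hz.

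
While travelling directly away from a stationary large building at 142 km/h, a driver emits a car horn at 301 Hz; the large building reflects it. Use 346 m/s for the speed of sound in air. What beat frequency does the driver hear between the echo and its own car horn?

62 Hz

142 km/h = 39.44 m/s.
The large building receives the sound from a moving source: f₁ = f₀ · v/(v + v_e) = 301 × 346/385.44 ≈ 270.2 Hz.
On the return leg the driver is a moving observer: f₂ = f₁ · (v − v_e)/v = 270.2 × 306.56/346 ≈ 239.4 Hz.
Beat against the emitted tone: |f₂ − f₀| = 2v_e·f₀/(v + v_e) = 2 × 39.44 × 301/385.44 ≈ 62 Hz.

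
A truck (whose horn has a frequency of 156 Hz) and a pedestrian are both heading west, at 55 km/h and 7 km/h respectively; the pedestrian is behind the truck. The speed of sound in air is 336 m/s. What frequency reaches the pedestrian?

150 Hz

55 km/h = 15.28 m/s; 7 km/h = 1.944 m/s.
The pedestrian is behind, so the truck is moving away from it while the pedestrian is moving toward the truck.
Both move, so f' = f · (v + v_o)/(v + v_s).
f' = 156 × (336 + 1.944)/(336 + 15.28) = 156 × 337.94/351.28 ≈ 150 Hz.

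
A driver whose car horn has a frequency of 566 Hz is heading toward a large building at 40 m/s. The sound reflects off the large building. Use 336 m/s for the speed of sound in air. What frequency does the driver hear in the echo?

The large building receives the sound from a moving source: f₁ = f₀ · v/(v − v_e) = 566 × 336/296 ≈ 642 Hz.
On the return leg the driver is a moving observer: f₂ = f₁ · (v + v_e)/v = 642 × 376/336 ≈ 719 Hz.

719 Hz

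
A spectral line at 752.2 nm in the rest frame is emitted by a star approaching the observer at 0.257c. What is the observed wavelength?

Relativistic Doppler for wavelength: λ' = λ₀ · √((1 − β)/(1 + β)).
λ' = 752.2 × √(0.7430/1.2570) = 752.2 × 0.76882 ≈ 578.3 nm.

578.3 nm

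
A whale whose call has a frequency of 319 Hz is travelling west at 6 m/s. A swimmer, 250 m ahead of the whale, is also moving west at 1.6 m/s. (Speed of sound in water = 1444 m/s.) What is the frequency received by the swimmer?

The swimmer is ahead, so the whale is moving toward it while the swimmer is moving away from the whale.
Both move, so f' = f · (v − v_o)/(v − v_s).
f' = 319 × (1444 − 1.6)/(1444 − 6) = 319 × 1442.4/1438 ≈ 320 Hz.

320 Hz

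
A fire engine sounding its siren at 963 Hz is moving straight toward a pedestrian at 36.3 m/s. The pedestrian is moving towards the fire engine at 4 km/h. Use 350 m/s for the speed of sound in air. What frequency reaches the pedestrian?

4 km/h = 1.111 m/s.
With source approaching and observer approaching, f' = f · (v + v_o)/(v − v_s).
f' = 963 × (350 + 1.111)/(350 − 36.3) = 963 × 351.11/313.7 ≈ 1078 Hz.

1078 Hz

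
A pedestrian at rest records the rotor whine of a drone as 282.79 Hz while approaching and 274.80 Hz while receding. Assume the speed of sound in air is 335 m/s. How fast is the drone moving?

f₁/f₂ = (v + v_s)/(v − v_s), so v_s = v · (f₁ − f₂)/(f₁ + f₂).
v_s = 335 × (282.79 − 274.80)/(282.79 + 274.80) = 335 × 7.99/557.59 ≈ 4.8 m/s.

4.8 m/s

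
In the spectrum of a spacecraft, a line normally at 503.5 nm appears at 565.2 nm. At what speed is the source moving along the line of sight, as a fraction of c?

0.115c

λ'/λ₀ = 1.1225 > 1 (redshift), so the source is receding.
λ'/λ₀ = √((1 + β)/(1 − β)) for a receding source ⇒ β = (r² − 1)/(r² + 1) with r = λ'/λ₀.
β = (1.2601 − 1)/(1.2601 + 1) ≈ 0.115.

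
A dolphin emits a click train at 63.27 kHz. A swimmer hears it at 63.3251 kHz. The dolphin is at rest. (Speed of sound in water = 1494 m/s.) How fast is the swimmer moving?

f' > f, so the swimmer is approaching.
f' = f · (v + v_o)/v ⇒ v_o = v · |f'/f − 1|.
v_o = 1494 × |63.3251/63.27 − 1| = 1494 × 0.0008709 ≈ 1.30 m/s.

1.30 m/s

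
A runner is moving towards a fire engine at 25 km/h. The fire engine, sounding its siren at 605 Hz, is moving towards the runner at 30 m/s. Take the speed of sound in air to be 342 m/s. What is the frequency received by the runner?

25 km/h = 6.944 m/s.
With source approaching and observer approaching, f' = f · (v + v_o)/(v − v_s).
f' = 605 × (342 + 6.944)/(342 − 30) = 605 × 348.94/312 ≈ 677 Hz.

677 Hz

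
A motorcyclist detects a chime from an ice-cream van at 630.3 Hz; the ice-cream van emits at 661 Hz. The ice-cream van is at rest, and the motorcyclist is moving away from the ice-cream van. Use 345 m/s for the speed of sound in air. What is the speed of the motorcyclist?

16.0 m/s

f' = f · (v − v_o)/v ⇒ v_o = v · |f'/f − 1|.
v_o = 345 × |630.3/661 − 1| = 345 × 0.04644 ≈ 16.0 m/s.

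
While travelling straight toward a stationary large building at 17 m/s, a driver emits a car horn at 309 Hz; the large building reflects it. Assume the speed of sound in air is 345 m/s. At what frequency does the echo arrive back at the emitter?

341 Hz

The large building receives the sound from a moving source: f₁ = f₀ · v/(v − v_e) = 309 × 345/328 ≈ 325 Hz.
On the return leg the driver is a moving observer: f₂ = f₁ · (v + v_e)/v = 325 × 362/345 ≈ 341 Hz.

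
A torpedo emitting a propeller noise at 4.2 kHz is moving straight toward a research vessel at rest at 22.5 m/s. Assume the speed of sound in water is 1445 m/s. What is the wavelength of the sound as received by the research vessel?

Moving source, stationary observer: f' = f · v/(v − v_s) since the source is approaching.
f' = 4.2 × 1445/(1445 − 22.5) ≈ 4.27 kHz.
λ' = v/f' = 1445/4266.43 ≈ 33.9 cm.

33.9 cm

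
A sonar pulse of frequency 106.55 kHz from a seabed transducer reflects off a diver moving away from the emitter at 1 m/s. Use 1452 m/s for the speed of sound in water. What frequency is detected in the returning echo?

At the diver (a moving observer), f₁ = f₀ · (v − u)/v = 106.55 × 1451/1452 ≈ 106.5 kHz.
The reflection then acts as a moving source: f₂ = f₁ · v/(v + u) ≈ 106.4 kHz.
Equivalently f₂ = f₀ · (v − u)/(v + u).

106.4 kHz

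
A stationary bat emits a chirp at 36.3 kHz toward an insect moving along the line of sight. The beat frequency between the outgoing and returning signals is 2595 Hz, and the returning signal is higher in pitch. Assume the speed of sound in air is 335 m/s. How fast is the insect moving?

11.6 m/s

Double Doppler shift off a moving reflector: f₂ = f₀ · (v + u)/(v − u) (u > 0 toward emitter).
Returning signal is higher, so f₂ = f₀ + Δf = 36300 + 2595 = 38895 Hz.
Rearranging, u = v · (f₂ − f₀)/(f₂ + f₀) = 335 × 2595/75195 ≈ 11.6 m/s.
So the insect is moving at 11.6 m/s toward the emitter.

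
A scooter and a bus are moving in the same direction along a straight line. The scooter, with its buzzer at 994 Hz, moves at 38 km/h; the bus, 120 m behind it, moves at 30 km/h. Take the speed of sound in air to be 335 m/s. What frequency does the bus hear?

988 Hz

38 km/h = 10.56 m/s; 30 km/h = 8.333 m/s.
The bus is behind, so the scooter is moving away from it while the bus is moving toward the scooter.
General Doppler shift: f' = f · (v + v_o)/(v + v_s).
f' = 994 × (335 + 8.333)/(335 + 10.56) = 994 × 343.33/345.56 ≈ 988 Hz.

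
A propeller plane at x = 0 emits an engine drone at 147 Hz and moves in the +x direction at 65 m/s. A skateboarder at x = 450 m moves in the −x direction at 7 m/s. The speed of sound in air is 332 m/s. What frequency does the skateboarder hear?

187 Hz

The observer lies on the +x side, so the source is heading toward the observer and the observer is heading toward the source.
With source approaching and observer approaching, f' = f · (v + v_o)/(v − v_s).
f' = 147 × (332 + 7)/(332 − 65) = 147 × 339/267 ≈ 187 Hz.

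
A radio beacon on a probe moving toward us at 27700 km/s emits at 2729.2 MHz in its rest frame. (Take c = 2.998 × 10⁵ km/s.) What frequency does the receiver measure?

β = v/c = 27700/299800 = 0.0924.
Relativistic Doppler for frequency: f' = f₀ · √((1 + β)/(1 − β)).
f' = 2729.2 × √(1.0924/0.9076) = 2729.2 × 1.09709 ≈ 2994.2 MHz.

2994.2 MHz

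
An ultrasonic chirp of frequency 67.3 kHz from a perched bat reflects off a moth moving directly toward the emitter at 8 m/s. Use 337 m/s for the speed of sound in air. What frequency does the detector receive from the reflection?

The moth first receives the wave as a moving observer: f₁ = f₀ · (v + u)/v = 67.3 × (337 + 8)/337 ≈ 68.9 kHz.
On reflection it acts as a source moving toward the stationary detector: f₂ = f₁ · v/(v − u) = 68.9 × 337/329 ≈ 70.6 kHz.

70.6 kHz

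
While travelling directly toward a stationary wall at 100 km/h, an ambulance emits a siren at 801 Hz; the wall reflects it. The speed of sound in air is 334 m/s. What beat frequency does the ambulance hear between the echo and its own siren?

145 Hz

100 km/h = 27.78 m/s.
The wall receives the sound from a moving source: f₁ = f₀ · v/(v − v_e) = 801 × 334/306.22 ≈ 873.7 Hz.
On the return leg the ambulance is a moving observer: f₂ = f₁ · (v + v_e)/v = 873.7 × 361.78/334 ≈ 946.3 Hz.
Beat against the emitted tone: |f₂ − f₀| = 2v_e·f₀/(v − v_e) = 2 × 27.78 × 801/306.22 ≈ 145 Hz.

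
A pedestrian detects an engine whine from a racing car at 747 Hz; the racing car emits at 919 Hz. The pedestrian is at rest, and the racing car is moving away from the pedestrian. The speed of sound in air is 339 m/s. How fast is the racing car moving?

78 m/s

f' = f · v/(v + v_s) ⇒ v_s = v · |1 − f/f'|.
v_s = 339 × |1 − 919/747| = 339 × 0.2303 ≈ 78 m/s.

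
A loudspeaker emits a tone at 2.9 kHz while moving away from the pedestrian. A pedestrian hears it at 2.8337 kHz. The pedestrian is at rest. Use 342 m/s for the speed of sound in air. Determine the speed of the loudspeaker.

8.0 m/s

f' = f · v/(v + v_s) ⇒ v_s = v · |1 − f/f'|.
v_s = 342 × |1 − 2.9/2.8337| = 342 × 0.0234 ≈ 8.0 m/s.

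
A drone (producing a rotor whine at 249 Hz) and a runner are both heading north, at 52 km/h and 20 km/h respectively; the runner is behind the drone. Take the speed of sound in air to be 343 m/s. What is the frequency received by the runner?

52 km/h = 14.44 m/s; 20 km/h = 5.556 m/s.
The runner is behind, so the drone is moving away from it while the runner is moving toward the drone.
Both move, so f' = f · (v + v_o)/(v + v_s).
f' = 249 × (343 + 5.556)/(343 + 14.44) = 249 × 348.56/357.44 ≈ 243 Hz.

243 Hz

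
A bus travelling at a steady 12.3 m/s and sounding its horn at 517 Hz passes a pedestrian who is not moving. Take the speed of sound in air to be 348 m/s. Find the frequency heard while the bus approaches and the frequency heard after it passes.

Approaching: f₁ = f · v/(v − v_s) = 517 × 348/335.7 ≈ 536 Hz.
Receding: f₂ = f · v/(v + v_s) = 517 × 348/360.3 ≈ 499 Hz.

536 Hz approaching; 499 Hz receding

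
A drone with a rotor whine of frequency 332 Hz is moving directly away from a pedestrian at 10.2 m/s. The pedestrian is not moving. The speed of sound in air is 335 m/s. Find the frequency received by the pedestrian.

With the source moving away from a stationary observer, f' = f · v/(v + v_s).
f' = 332 × 335/(335 + 10.2) = 332 × 335/345.2 ≈ 322 Hz.

322 Hz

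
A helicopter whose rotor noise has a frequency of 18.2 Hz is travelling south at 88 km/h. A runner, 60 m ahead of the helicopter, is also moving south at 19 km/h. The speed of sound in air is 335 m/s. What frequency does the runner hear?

19.3 Hz

88 km/h = 24.44 m/s; 19 km/h = 5.278 m/s.
The runner is ahead, so the helicopter is moving toward it while the runner is moving away from the helicopter.
With source approaching and observer receding, f' = f · (v − v_o)/(v − v_s).
f' = 18.2 × (335 − 5.278)/(335 − 24.44) = 18.2 × 329.72/310.56 ≈ 19.3 Hz.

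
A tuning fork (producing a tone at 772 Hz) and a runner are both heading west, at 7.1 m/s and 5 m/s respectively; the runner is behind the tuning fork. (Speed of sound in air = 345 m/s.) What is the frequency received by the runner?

The runner is behind, so the tuning fork is moving away from it while the runner is moving toward the tuning fork.
Both move, so f' = f · (v + v_o)/(v + v_s).
f' = 772 × (345 + 5)/(345 + 7.1) = 772 × 350/352.1 ≈ 767 Hz.

767 Hz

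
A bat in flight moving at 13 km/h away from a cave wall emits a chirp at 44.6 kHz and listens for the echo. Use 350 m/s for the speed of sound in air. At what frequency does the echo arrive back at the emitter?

43.7 kHz

13 km/h = 3.611 m/s.
The cave wall receives the sound from a moving source: f₁ = f₀ · v/(v + v_e) = 44.6 × 350/353.61 ≈ 44.1 kHz.
On the return leg the bat in flight is a moving observer: f₂ = f₁ · (v − v_e)/v = 44.1 × 346.39/350 ≈ 43.7 kHz.
Equivalently f₂ = f₀ · (v − v_e)/(v + v_e).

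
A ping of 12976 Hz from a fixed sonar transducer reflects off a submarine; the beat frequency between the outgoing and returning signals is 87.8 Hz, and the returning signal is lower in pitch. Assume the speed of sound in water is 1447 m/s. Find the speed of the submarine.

Double Doppler shift off a moving reflector: f₂ = f₀ · (v + u)/(v − u) (u > 0 toward emitter).
Returning signal is lower, so f₂ = f₀ − Δf = 12976 − 87.8 = 12888.2 Hz.
Rearranging, u = v · (f₂ − f₀)/(f₂ + f₀) = 1447 × -87.8/25864.2 ≈ -4.9 m/s.
So the submarine is moving at 4.9 m/s away from the emitter.

4.9 m/s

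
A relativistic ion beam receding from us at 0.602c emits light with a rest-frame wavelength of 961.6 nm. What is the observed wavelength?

Relativistic Doppler for wavelength: λ' = λ₀ · √((1 + β)/(1 − β)).
λ' = 961.6 × √(1.6020/0.3980) = 961.6 × 2.00627 ≈ 1929.2 nm.

1929.2 nm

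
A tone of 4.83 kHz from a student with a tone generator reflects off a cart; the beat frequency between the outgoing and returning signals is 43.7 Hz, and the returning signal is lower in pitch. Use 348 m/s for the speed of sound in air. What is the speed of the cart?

Double Doppler shift off a moving reflector: f₂ = f₀ · (v + u)/(v − u) (u > 0 toward emitter).
Returning signal is lower, so f₂ = f₀ − Δf = 4830 − 43.7 = 4786.3 Hz.
Rearranging, u = v · (f₂ − f₀)/(f₂ + f₀) = 348 × -43.7/9616.3 ≈ -1.58 m/s.
So the cart is moving at 1.58 m/s away from the emitter.

1.58 m/s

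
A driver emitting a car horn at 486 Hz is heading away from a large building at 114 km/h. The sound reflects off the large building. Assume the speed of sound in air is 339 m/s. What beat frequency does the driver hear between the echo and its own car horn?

114 km/h = 31.67 m/s.
The large building receives the sound from a moving source: f₁ = f₀ · v/(v + v_e) = 486 × 339/370.67 ≈ 444.5 Hz.
On the return leg the driver is a moving observer: f₂ = f₁ · (v − v_e)/v = 444.5 × 307.33/339 ≈ 403.0 Hz.
Equivalently f₂ = f₀ · (v − v_e)/(v + v_e).
Beat against the emitted tone: |f₂ − f₀| = 2v_e·f₀/(v + v_e) = 2 × 31.67 × 486/370.67 ≈ 83 Hz.

83 Hz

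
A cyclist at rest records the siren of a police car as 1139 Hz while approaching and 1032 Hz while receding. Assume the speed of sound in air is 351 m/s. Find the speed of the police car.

17.3 m/s

f₁/f₂ = (v + v_s)/(v − v_s), so v_s = v · (f₁ − f₂)/(f₁ + f₂).
v_s = 351 × (1139 − 1032)/(1139 + 1032) = 351 × 107/2171 ≈ 17.3 m/s.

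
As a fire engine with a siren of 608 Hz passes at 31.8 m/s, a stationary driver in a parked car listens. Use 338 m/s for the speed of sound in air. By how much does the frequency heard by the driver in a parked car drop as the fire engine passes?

115 Hz

Approaching: f₁ = f · v/(v − v_s) = 608 × 338/306.2 ≈ 671 Hz.
Receding: f₂ = f · v/(v + v_s) = 608 × 338/369.8 ≈ 556 Hz.
Drop: f₁ − f₂ = 2f·v·v_s/(v² − v_s²) = 2 × 608 × 338 × 31.8/(338² − 31.8²) ≈ 115 Hz.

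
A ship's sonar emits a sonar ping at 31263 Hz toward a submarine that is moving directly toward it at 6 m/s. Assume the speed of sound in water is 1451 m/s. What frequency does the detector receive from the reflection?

At the submarine (a moving observer), f₁ = f₀ · (v + u)/v = 31263 × 1457/1451 ≈ 31392 Hz.
The reflection then acts as a moving source: f₂ = f₁ · v/(v − u) ≈ 31523 Hz.

31523 Hz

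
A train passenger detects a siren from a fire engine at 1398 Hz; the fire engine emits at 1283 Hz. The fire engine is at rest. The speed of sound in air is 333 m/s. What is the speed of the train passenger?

30 m/s

f' > f, so the train passenger is approaching.
f' = f · (v + v_o)/v ⇒ v_o = v · |f'/f − 1|.
v_o = 333 × |1398/1283 − 1| = 333 × 0.08963 ≈ 30 m/s.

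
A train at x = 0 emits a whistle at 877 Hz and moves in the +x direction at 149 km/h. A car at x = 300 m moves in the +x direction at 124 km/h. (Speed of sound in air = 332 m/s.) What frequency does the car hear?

149 km/h = 41.39 m/s; 124 km/h = 34.44 m/s.
The observer lies on the +x side, so the source is heading toward the observer and the observer is heading away from the source.
Both move, so f' = f · (v − v_o)/(v − v_s).
f' = 877 × (332 − 34.44)/(332 − 41.39) = 877 × 297.56/290.61 ≈ 898 Hz.

898 Hz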